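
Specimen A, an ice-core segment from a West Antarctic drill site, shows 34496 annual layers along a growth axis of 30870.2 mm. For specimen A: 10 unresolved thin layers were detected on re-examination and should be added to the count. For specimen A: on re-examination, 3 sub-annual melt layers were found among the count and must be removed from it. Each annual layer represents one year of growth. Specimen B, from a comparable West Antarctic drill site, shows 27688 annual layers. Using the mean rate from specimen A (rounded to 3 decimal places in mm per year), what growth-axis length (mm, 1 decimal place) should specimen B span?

24780.8 mm

Specimen A: adjusted count: 34496 − 3 + 10 = 34503 annual layers.
A: 30870.2 mm over 34503 years gives 30870.2 / 34503 ≈ 0.895 mm per year.
For B, 0.895 mm/year × 27688 years = 24780.8 mm.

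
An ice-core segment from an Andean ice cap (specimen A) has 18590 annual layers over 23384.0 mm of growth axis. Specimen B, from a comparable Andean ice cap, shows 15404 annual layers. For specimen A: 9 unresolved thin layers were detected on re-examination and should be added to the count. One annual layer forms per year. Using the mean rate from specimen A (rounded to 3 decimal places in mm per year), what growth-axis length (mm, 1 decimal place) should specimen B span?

19362.8 mm

Specimen A: adjusted count: 18590 + 9 = 18599 annual layers.
A: Extension rate ≈ 23384.0 / 18599 = 1.257 mm/year.
B's length ≈ 1.257 × 15404 = 19362.8 mm.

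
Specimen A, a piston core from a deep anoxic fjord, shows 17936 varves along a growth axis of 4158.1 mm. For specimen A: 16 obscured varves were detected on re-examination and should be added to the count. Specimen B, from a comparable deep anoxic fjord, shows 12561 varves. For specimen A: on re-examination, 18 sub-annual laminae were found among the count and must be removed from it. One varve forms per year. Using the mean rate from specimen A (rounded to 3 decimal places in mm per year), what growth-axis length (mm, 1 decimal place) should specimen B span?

Specimen A: true varve count = 17936 − 18 + 16 = 17934.
A: Mean rate = 4158.1 mm / 17934 years ≈ 0.232 mm/yr.
For B, 0.232 mm/year × 12561 years = 2914.2 mm.

2914.2 mm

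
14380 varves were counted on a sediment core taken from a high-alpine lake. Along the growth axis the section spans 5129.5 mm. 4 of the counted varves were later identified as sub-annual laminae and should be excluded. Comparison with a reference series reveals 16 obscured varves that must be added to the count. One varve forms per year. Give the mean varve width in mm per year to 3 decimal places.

Adjusted count: 14380 − 4 + 16 = 14392 varves.
Mean rate = 5129.5 mm / 14392 years ≈ 0.356 mm per year.

0.356 mm per year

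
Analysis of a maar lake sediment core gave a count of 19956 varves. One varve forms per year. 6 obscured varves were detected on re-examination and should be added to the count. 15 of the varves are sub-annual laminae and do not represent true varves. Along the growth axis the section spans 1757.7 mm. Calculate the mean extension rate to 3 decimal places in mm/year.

0.088 mm/year

After corrections the count is 19956 − 15 + 6 = 19947 varves.
Mean rate = 1757.7 mm / 19947 years ≈ 0.088 mm/year.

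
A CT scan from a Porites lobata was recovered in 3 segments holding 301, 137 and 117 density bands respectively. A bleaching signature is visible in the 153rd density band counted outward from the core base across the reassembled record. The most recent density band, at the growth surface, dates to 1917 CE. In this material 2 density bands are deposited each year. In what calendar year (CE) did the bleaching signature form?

Total density bands = 301 + 137 + 117 = 555.
The bleaching signature sits at density band 153 from the core base, so 555 − 153 = 402 density bands formed after it.
402 density bands at 2 per year is 402 / 2 = 201 years.
The density band at the growth surface is 1917 CE, so the bleaching signature dates to 1917 − 201 = 1716 CE.

1716 CE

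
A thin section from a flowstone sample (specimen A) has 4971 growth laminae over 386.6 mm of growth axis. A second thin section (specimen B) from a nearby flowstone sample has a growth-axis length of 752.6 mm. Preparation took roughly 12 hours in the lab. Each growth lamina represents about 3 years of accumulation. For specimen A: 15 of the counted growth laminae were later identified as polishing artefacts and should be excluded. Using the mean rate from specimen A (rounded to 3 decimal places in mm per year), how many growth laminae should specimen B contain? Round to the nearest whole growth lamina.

9649 growth laminae

Specimen A: adjusted count: 4971 − 15 = 4956 growth laminae.
Specimen A: 4956 growth laminae at 3 years each span 4956 × 3 = 14868 years.
A: Mean rate = 386.6 mm / 14868 years ≈ 0.026 mm/yr.
B spans 752.6 / 0.026 = 28946.15 years; at 3 years per growth lamina that is 28946.15 / 3 ≈ 9649 growth laminae.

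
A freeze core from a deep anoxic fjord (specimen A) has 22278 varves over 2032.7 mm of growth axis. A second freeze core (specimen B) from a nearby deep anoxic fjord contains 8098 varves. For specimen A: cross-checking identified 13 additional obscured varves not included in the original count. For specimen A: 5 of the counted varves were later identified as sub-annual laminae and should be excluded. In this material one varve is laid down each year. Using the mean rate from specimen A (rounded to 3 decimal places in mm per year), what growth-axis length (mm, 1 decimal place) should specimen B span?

Specimen A: true varve count = 22278 − 5 + 13 = 22286.
A: 2032.7 mm over 22286 years gives 2032.7 / 22286 ≈ 0.091 mm/yr.
Length of B = 0.091 × 8098 = 736.9 mm.

736.9 mm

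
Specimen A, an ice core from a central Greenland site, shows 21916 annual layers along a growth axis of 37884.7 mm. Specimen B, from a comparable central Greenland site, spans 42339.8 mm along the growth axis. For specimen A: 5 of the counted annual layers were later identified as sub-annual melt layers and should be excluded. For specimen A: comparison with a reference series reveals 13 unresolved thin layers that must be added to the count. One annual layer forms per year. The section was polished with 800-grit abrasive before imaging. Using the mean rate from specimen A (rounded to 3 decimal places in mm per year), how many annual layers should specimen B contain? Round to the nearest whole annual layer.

Specimen A: after corrections the count is 21916 − 5 + 13 = 21924 annual layers.
A: Mean rate = 37884.7 mm / 21924 years ≈ 1.728 mm/year.
For B, 42339.8 / 1.728 = 24502.20 years ≈ 24502 annual layers.

24502 annual layers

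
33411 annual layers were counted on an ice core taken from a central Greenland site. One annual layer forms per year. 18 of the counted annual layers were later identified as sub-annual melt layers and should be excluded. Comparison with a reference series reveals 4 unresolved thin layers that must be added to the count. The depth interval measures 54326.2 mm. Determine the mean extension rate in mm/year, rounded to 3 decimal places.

After corrections the count is 33411 − 18 + 4 = 33397 annual layers.
54326.2 mm over 33397 years gives 54326.2 / 33397 ≈ 1.627 mm/year.

1.627 mm/year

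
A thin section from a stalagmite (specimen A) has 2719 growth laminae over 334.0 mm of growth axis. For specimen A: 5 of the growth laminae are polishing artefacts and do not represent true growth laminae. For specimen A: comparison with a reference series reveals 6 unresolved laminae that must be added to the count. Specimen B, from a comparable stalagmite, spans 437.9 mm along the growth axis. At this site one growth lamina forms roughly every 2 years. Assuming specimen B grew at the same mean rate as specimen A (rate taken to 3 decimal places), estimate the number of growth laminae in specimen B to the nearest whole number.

Specimen A: correcting the raw count gives 2719 − 5 + 6 = 2720 true growth laminae.
Specimen A: multiplying by 2 years per growth lamina: 2720 × 2 = 5440 years.
A: Mean rate = 334.0 mm / 5440 years ≈ 0.061 mm/year.
B spans 437.9 / 0.061 = 7178.69 years; at 2 years per growth lamina that is 7178.69 / 2 ≈ 3589 growth laminae.

3589 growth laminae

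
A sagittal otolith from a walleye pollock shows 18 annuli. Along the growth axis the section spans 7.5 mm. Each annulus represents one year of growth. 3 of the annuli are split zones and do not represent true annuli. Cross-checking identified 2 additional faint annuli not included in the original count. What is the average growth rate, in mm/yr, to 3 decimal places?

After corrections the count is 18 − 3 + 2 = 17 annuli.
7.5 mm over 17 years gives 7.5 / 17 ≈ 0.441 mm/yr.

0.441 mm/yr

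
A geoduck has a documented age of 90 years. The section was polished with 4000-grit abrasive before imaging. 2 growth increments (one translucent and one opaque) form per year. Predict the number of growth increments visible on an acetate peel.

180 growth increments

Expected growth increments: 90 × 2 = 180.
So 180 growth increments should be present.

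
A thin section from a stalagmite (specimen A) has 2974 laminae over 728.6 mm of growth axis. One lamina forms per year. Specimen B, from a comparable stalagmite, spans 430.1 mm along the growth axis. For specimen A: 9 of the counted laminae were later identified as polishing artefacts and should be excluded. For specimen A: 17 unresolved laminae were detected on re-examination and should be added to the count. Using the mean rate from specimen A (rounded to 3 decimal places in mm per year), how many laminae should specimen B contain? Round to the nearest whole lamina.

1763 laminae

Specimen A: true lamina count = 2974 − 9 + 17 = 2982.
A: Extension rate ≈ 728.6 / 2982 = 0.244 mm/yr.
Specimen B: 430.1 mm / 0.244 mm per year = 1762.70 years ≈ 1763 laminae.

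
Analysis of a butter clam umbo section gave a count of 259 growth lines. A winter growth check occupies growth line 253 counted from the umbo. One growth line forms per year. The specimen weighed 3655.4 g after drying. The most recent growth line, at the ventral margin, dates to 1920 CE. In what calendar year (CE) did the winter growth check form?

1914 CE

259 − 253 = 6 growth lines lie beyond the winter growth check toward the ventral margin.
Counting back 6 years from 1920 CE places the winter growth check in 1920 − 6 = 1914 CE.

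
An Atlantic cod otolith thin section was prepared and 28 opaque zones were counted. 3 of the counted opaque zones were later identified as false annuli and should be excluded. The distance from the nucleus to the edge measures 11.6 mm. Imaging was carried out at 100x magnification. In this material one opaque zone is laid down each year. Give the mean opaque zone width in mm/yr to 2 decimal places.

Correcting the raw count gives 28 − 3 = 25 true opaque zones.
Extension rate ≈ 11.6 / 25 = 0.46 mm/yr.

0.46 mm/yr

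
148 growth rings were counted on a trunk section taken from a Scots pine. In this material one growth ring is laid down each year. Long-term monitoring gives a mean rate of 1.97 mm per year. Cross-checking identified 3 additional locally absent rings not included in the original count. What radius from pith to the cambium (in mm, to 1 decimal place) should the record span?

297.5 mm

After corrections the count is 148 + 3 = 151 growth rings.
Predicted length = 1.97 mm/year × 151 years = 297.5 mm.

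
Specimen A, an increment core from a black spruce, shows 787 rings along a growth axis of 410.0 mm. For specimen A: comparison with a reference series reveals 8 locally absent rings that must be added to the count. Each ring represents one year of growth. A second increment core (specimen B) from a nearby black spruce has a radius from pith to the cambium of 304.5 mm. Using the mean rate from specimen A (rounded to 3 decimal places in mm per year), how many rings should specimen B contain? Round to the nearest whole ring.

590 rings

Specimen A: after corrections the count is 787 + 8 = 795 rings.
A: 410.0 mm over 795 years gives 410.0 / 795 ≈ 0.516 mm/yr.
B spans 304.5 / 0.516 = 590.12 years ≈ 590 rings.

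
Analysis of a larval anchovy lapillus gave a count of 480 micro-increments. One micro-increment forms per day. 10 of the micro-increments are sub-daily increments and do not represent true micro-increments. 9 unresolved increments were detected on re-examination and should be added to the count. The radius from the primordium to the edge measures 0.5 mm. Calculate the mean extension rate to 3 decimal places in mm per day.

True micro-increment count = 480 − 10 + 9 = 479.
0.5 mm over 479 days gives 0.5 / 479 ≈ 0.001 mm per day.

0.001 mm per day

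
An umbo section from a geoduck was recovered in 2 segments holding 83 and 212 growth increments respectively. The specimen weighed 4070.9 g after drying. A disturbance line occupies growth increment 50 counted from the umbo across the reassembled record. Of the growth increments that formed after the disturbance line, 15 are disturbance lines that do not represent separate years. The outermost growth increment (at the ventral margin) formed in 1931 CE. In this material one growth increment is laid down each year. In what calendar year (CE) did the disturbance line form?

1701 CE

Total growth increments = 83 + 212 = 295.
The disturbance line sits at growth increment 50 from the umbo, so 295 − 50 = 245 growth increments formed after it.
Removing the 15 false growth increments leaves 245 − 15 = 230 true growth increments beyond the disturbance line.
1931 − 230 = 1701 CE.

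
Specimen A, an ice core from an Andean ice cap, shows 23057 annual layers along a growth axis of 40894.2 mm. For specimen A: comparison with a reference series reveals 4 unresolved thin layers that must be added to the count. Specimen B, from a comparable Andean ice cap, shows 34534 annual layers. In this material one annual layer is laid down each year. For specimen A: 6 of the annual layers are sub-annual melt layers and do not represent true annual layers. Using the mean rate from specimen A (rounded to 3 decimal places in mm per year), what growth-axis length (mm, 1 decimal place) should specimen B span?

Specimen A: adjusted count: 23057 − 6 + 4 = 23055 annual layers.
A: Extension rate ≈ 40894.2 / 23055 = 1.774 mm/year.
B's length ≈ 1.774 × 34534 = 61263.3 mm.

61263.3 mm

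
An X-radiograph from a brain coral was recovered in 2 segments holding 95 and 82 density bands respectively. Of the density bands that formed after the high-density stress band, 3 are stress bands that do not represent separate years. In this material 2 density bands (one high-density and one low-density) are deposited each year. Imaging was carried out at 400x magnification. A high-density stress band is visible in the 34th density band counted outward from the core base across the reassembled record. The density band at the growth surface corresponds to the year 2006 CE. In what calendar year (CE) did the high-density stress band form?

Total density bands = 95 + 82 = 177.
177 − 34 = 143 density bands lie beyond the high-density stress band toward the growth surface.
143 − 3 false = 140 true density bands after the high-density stress band.
With 2 density bands per year, 140 / 2 = 70 years.
2006 − 70 = 1936 CE.

1936 CE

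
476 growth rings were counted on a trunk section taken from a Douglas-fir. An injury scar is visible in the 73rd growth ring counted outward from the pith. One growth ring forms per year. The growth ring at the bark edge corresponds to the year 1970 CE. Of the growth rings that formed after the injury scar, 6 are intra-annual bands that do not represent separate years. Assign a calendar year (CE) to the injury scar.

1573 CE

The injury scar sits at growth ring 73 from the pith, so 476 − 73 = 403 growth rings formed after it.
Removing the 6 false growth rings leaves 403 − 6 = 397 true growth rings beyond the injury scar.
Counting back 397 years from 1970 CE places the injury scar in 1970 − 397 = 1573 CE.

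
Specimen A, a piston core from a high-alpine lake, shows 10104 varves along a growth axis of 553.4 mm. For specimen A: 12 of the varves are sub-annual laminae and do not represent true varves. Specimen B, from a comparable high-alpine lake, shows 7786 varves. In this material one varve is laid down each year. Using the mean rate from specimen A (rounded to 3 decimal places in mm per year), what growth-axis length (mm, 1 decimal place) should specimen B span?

Specimen A: correcting the raw count gives 10104 − 12 = 10092 true varves.
A: 553.4 mm over 10092 years gives 553.4 / 10092 ≈ 0.055 mm per year.
B's length ≈ 0.055 × 7786 = 428.2 mm.

428.2 mm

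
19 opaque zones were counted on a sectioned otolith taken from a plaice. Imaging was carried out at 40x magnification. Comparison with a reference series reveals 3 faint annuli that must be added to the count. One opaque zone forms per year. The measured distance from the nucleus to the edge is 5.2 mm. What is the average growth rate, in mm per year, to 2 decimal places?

After corrections the count is 19 + 3 = 22 opaque zones.
5.2 mm over 22 years gives 5.2 / 22 ≈ 0.24 mm per year.

0.24 mm per year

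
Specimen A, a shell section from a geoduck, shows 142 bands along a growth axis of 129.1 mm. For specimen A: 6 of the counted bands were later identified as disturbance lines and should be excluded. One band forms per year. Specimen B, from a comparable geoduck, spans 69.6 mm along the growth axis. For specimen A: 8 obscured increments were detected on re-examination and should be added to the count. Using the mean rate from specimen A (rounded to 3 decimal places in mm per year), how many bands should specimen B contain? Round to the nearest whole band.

78 bands

Specimen A: adjusted count: 142 − 6 + 8 = 144 bands.
A: 129.1 mm over 144 years gives 129.1 / 144 ≈ 0.897 mm/yr.
B spans 69.6 / 0.897 = 77.59 years ≈ 78 bands.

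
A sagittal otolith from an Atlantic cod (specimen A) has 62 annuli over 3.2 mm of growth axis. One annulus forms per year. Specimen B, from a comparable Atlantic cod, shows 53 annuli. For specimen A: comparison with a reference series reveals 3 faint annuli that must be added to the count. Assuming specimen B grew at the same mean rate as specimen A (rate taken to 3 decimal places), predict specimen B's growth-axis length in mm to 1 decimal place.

Specimen A: adjusted count: 62 + 3 = 65 annuli.
A: Extension rate ≈ 3.2 / 65 = 0.049 mm per year.
Length of B = 0.049 × 53 = 2.6 mm.

2.6 mm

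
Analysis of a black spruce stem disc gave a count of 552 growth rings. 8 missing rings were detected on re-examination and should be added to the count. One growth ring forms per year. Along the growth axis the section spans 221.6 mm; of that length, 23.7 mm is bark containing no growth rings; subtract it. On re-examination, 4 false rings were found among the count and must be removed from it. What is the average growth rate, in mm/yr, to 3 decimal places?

Correcting the raw count gives 552 − 4 + 8 = 556 true growth rings.
The growth record spans 221.6 − 23.7 = 197.9 mm.
Mean rate = 197.9 mm / 556 years ≈ 0.356 mm/yr.

0.356 mm/yr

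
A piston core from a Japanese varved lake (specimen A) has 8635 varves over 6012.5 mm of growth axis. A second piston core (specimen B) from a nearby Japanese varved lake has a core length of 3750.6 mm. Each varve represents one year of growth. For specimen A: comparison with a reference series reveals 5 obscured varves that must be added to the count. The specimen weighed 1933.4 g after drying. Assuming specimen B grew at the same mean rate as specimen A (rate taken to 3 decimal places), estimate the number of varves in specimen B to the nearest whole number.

5389 varves

Specimen A: correcting the raw count gives 8635 + 5 = 8640 true varves.
A: 6012.5 mm over 8640 years gives 6012.5 / 8640 ≈ 0.696 mm/year.
For B, 3750.6 / 0.696 = 5388.79 years ≈ 5389 varves.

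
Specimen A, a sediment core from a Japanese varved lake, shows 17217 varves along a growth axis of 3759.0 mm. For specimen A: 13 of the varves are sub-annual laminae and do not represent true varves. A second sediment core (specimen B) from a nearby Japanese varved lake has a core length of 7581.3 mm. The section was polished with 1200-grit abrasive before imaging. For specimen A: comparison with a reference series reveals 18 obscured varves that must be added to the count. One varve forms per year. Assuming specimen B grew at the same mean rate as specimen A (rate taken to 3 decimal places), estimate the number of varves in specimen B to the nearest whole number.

Specimen A: correcting the raw count gives 17217 − 13 + 18 = 17222 true varves.
A: Mean rate = 3759.0 mm / 17222 years ≈ 0.218 mm per year.
B spans 7581.3 / 0.218 = 34776.61 years ≈ 34777 varves.

34777 varves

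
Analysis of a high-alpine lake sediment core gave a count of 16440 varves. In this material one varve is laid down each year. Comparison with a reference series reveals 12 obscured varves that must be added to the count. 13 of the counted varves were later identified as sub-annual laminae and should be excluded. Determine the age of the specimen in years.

Adjusted count: 16440 − 13 + 12 = 16439 varves.
At one varve per year, that is 16439 years.

16439 yr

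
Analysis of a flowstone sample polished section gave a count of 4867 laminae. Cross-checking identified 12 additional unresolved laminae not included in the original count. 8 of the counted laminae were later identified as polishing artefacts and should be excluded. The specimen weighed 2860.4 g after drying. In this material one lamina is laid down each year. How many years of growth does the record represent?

4871 yr

Correcting the raw count gives 4867 − 8 + 12 = 4871 true laminae.
At one lamina per year, that is 4871 years.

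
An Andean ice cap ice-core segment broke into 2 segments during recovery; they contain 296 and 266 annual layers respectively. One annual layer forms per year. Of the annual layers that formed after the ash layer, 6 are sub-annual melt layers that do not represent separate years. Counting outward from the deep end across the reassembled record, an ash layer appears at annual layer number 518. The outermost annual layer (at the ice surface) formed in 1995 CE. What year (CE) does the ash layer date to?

1957 CE

Total annual layers = 296 + 266 = 562.
562 − 518 = 44 annual layers lie beyond the ash layer toward the ice surface.
Removing the 6 false annual layers leaves 44 − 6 = 38 true annual layers beyond the ash layer.
Counting back 38 years from 1995 CE places the ash layer in 1995 − 38 = 1957 CE.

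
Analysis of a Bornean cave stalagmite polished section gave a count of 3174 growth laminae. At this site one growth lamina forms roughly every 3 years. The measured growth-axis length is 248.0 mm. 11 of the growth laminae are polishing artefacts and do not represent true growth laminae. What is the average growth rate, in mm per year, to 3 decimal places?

After corrections the count is 3174 − 11 = 3163 growth laminae.
Multiplying by 3 years per growth lamina: 3163 × 3 = 9489 years.
Mean rate = 248.0 mm / 9489 years ≈ 0.026 mm per year.

0.026 mm per year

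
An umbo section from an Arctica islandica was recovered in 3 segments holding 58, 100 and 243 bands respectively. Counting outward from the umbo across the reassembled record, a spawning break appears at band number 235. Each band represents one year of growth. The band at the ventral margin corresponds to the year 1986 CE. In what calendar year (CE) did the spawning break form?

1820 CE

Total bands = 58 + 100 + 243 = 401.
401 − 235 = 166 bands lie beyond the spawning break toward the ventral margin.
1986 − 166 = 1820 CE.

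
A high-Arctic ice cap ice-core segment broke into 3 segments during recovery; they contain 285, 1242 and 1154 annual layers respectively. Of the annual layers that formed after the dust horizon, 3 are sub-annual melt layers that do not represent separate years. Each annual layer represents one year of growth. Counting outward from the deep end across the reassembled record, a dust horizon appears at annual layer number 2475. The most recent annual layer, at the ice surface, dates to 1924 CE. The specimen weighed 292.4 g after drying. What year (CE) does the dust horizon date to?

Total annual layers = 285 + 1242 + 1154 = 2681.
The dust horizon sits at annual layer 2475 from the deep end, so 2681 − 2475 = 206 annual layers formed after it.
Excluding 3 false annual layers: 206 − 3 = 203.
Counting back 203 years from 1924 CE places the dust horizon in 1924 − 203 = 1721 CE.

1721 CE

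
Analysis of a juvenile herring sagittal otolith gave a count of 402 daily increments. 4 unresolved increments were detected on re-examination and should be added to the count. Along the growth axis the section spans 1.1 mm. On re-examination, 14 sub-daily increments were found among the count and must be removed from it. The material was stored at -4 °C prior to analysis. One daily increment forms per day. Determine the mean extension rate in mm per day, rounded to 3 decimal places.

True daily increment count = 402 − 14 + 4 = 392.
Mean rate = 1.1 mm / 392 days ≈ 0.003 mm per day.

0.003 mm per day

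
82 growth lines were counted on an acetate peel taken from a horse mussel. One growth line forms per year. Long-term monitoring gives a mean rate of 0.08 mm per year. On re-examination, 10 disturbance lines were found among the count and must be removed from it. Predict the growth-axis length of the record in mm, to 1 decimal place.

5.8 mm

True growth line count = 82 − 10 = 72.
72 years at 0.08 mm/year gives 0.08 × 72 = 5.8 mm.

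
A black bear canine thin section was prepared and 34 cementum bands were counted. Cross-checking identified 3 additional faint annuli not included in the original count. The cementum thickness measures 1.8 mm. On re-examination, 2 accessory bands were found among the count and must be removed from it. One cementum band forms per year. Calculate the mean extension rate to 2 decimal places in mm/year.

0.05 mm/year

Adjusted count: 34 − 2 + 3 = 35 cementum bands.
Extension rate ≈ 1.8 / 35 = 0.05 mm/year.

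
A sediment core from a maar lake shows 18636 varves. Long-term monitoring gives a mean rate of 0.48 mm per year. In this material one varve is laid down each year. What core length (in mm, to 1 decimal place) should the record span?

The record spans 18636 years at 0.48 mm per year.
Predicted length = 0.48 mm/year × 18636 years = 8945.3 mm.

8945.3 mm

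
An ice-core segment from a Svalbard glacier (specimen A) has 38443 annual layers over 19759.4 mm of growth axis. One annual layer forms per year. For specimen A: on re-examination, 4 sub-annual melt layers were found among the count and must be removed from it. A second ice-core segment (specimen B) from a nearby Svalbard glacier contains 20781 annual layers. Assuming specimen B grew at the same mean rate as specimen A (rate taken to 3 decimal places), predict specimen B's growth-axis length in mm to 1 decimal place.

Specimen A: adjusted count: 38443 − 4 = 38439 annual layers.
A: Mean rate = 19759.4 mm / 38439 years ≈ 0.514 mm per year.
Length of B = 0.514 × 20781 = 10681.4 mm.

10681.4 mm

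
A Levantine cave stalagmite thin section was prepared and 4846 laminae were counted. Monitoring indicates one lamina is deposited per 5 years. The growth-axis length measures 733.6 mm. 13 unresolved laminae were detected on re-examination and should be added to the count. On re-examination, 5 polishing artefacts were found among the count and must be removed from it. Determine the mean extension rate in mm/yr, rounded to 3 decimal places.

True lamina count = 4846 − 5 + 13 = 4854.
4854 laminae at 5 years each span 4854 × 5 = 24270 years.
Extension rate ≈ 733.6 / 24270 = 0.030 mm/yr.

0.030 mm/yr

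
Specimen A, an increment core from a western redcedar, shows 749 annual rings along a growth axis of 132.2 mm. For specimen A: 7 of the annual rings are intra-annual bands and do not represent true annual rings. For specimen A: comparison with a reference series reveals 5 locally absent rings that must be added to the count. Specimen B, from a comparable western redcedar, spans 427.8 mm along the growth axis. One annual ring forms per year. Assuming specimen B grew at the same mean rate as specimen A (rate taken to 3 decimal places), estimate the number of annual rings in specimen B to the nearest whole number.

2417 annual rings

Specimen A: correcting the raw count gives 749 − 7 + 5 = 747 true annual rings.
A: Mean rate = 132.2 mm / 747 years ≈ 0.177 mm/yr.
Specimen B: 427.8 mm / 0.177 mm per year = 2416.95 years ≈ 2417 annual rings.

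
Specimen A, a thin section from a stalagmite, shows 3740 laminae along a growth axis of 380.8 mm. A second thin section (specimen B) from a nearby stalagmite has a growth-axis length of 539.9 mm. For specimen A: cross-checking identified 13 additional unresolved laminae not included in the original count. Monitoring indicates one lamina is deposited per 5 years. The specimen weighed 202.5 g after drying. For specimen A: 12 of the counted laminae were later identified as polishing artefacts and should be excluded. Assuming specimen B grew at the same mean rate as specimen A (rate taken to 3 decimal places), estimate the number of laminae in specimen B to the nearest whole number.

5399 laminae

Specimen A: adjusted count: 3740 − 12 + 13 = 3741 laminae.
Specimen A: 3741 laminae at 5 years each span 3741 × 5 = 18705 years.
A: Extension rate ≈ 380.8 / 18705 = 0.020 mm/year.
For B, 539.9 / 0.020 = 26995.00 years; at 5 years per lamina that is 26995.00 / 5 ≈ 5399 laminae.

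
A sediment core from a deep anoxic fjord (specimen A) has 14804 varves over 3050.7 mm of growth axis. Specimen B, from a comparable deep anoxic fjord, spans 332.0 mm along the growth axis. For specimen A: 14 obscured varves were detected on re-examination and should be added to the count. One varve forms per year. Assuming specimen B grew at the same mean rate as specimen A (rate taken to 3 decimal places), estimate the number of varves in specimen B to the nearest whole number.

1612 varves

Specimen A: after corrections the count is 14804 + 14 = 14818 varves.
A: Extension rate ≈ 3050.7 / 14818 = 0.206 mm/year.
For B, 332.0 / 0.206 = 1611.65 years ≈ 1612 varves.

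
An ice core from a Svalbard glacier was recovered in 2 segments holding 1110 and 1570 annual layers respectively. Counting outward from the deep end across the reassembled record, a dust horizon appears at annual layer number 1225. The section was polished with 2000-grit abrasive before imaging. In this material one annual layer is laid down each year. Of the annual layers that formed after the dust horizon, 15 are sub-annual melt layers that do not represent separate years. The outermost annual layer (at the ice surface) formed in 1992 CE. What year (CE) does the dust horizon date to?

Total annual layers = 1110 + 1570 = 2680.
Between annual layer 1225 and the ice surface there are 2680 − 1225 = 1455 annual layers.
Removing the 15 false annual layers leaves 1455 − 15 = 1440 true annual layers beyond the dust horizon.
The annual layer at the ice surface is 1992 CE, so the dust horizon dates to 1992 − 1440 = 552 CE.

552 CE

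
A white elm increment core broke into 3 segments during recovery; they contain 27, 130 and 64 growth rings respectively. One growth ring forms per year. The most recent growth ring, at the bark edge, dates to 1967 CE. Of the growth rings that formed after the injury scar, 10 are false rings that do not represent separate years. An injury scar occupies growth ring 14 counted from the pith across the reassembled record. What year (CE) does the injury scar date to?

Total growth rings = 27 + 130 + 64 = 221.
The injury scar sits at growth ring 14 from the pith, so 221 − 14 = 207 growth rings formed after it.
207 − 10 false = 197 true growth rings after the injury scar.
The growth ring at the bark edge is 1967 CE, so the injury scar dates to 1967 − 197 = 1770 CE.

1770 CE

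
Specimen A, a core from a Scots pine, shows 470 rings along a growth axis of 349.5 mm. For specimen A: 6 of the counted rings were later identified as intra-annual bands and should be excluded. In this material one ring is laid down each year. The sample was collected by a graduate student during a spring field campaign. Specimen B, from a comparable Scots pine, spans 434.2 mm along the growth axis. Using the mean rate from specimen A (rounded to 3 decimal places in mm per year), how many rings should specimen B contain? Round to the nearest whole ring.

577 rings

Specimen A: true ring count = 470 − 6 = 464.
A: Extension rate ≈ 349.5 / 464 = 0.753 mm/yr.
For B, 434.2 / 0.753 = 576.63 years ≈ 577 rings.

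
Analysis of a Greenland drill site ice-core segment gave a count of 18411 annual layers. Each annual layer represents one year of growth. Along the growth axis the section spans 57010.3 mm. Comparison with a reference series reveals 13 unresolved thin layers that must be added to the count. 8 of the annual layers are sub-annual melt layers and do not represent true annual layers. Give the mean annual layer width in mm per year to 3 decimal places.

3.096 mm per year

True annual layer count = 18411 − 8 + 13 = 18416.
Extension rate ≈ 57010.3 / 18416 = 3.096 mm per year.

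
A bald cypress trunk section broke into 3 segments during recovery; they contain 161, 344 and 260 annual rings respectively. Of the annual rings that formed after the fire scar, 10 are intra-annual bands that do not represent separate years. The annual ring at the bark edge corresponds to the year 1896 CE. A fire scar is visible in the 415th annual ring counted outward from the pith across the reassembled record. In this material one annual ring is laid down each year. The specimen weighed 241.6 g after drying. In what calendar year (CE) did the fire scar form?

Total annual rings = 161 + 344 + 260 = 765.
765 − 415 = 350 annual rings lie beyond the fire scar toward the bark edge.
350 − 10 false = 340 true annual rings after the fire scar.
The annual ring at the bark edge is 1896 CE, so the fire scar dates to 1896 − 340 = 1556 CE.

1556 CE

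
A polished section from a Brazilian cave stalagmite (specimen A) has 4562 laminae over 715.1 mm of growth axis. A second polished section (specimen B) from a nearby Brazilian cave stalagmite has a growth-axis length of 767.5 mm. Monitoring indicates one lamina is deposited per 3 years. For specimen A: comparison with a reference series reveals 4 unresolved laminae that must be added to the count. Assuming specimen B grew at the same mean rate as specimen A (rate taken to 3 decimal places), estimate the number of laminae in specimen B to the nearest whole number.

Specimen A: adjusted count: 4562 + 4 = 4566 laminae.
Specimen A: 4566 laminae at 3 years each span 4566 × 3 = 13698 years.
A: Extension rate ≈ 715.1 / 13698 = 0.052 mm/yr.
B spans 767.5 / 0.052 = 14759.62 years; at 3 years per lamina that is 14759.62 / 3 ≈ 4920 laminae.

4920 laminae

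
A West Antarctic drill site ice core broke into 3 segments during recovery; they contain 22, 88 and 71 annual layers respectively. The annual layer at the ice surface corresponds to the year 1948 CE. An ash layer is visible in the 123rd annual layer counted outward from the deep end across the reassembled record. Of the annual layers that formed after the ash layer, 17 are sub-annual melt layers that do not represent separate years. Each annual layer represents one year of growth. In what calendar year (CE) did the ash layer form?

Total annual layers = 22 + 88 + 71 = 181.
The ash layer sits at annual layer 123 from the deep end, so 181 − 123 = 58 annual layers formed after it.
Excluding 17 false annual layers: 58 − 17 = 41.
The annual layer at the ice surface is 1948 CE, so the ash layer dates to 1948 − 41 = 1907 CE.

1907 CE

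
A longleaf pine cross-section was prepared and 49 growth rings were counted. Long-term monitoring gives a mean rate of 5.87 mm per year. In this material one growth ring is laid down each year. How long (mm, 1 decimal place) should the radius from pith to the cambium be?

49 years of growth are recorded.
Length ≈ 5.87 × 49 = 287.6 mm.

287.6 mm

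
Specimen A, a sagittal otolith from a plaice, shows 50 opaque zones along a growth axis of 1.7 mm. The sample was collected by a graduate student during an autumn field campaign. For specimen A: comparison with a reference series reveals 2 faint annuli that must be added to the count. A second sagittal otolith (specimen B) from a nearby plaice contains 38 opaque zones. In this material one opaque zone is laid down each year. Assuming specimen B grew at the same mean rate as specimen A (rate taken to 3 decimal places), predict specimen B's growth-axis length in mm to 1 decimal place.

1.3 mm

Specimen A: correcting the raw count gives 50 + 2 = 52 true opaque zones.
A: 1.7 mm over 52 years gives 1.7 / 52 ≈ 0.033 mm/yr.
Length of B = 0.033 × 38 = 1.3 mm.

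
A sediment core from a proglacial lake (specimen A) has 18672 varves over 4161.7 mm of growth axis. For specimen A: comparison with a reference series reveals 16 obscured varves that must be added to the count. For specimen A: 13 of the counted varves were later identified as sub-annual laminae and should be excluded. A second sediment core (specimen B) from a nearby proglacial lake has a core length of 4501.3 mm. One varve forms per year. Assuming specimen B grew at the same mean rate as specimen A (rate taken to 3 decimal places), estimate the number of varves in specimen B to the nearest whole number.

Specimen A: true varve count = 18672 − 13 + 16 = 18675.
A: Mean rate = 4161.7 mm / 18675 years ≈ 0.223 mm/year.
Specimen B: 4501.3 mm / 0.223 mm per year = 20185.20 years ≈ 20185 varves.

20185 varves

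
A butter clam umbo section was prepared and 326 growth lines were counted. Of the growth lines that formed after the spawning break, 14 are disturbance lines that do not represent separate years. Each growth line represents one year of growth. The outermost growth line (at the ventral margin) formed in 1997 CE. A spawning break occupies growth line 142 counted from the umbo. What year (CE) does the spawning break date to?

1827 CE

326 − 142 = 184 growth lines lie beyond the spawning break toward the ventral margin.
Excluding 14 false growth lines: 184 − 14 = 170.
The growth line at the ventral margin is 1997 CE, so the spawning break dates to 1997 − 170 = 1827 CE.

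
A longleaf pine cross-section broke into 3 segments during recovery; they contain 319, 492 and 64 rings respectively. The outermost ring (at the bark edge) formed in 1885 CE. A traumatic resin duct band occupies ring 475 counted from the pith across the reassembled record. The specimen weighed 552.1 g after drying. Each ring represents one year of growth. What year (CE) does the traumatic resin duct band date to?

Total rings = 319 + 492 + 64 = 875.
The traumatic resin duct band sits at ring 475 from the pith, so 875 − 475 = 400 rings formed after it.
1885 − 400 = 1485 CE.

1485 CE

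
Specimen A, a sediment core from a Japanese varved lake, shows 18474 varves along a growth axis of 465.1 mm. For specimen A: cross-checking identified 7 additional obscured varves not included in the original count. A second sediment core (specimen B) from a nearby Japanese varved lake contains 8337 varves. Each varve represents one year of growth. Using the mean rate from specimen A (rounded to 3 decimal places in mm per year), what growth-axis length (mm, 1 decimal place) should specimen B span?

Specimen A: correcting the raw count gives 18474 + 7 = 18481 true varves.
A: 465.1 mm over 18481 years gives 465.1 / 18481 ≈ 0.025 mm/year.
Length of B = 0.025 × 8337 = 208.4 mm.

208.4 mm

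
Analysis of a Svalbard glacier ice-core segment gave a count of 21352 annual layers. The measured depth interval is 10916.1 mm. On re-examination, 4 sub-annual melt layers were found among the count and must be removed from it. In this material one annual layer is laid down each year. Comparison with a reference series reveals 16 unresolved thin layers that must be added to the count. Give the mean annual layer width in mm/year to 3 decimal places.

0.511 mm/year

Adjusted count: 21352 − 4 + 16 = 21364 annual layers.
Extension rate ≈ 10916.1 / 21364 = 0.511 mm/year.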